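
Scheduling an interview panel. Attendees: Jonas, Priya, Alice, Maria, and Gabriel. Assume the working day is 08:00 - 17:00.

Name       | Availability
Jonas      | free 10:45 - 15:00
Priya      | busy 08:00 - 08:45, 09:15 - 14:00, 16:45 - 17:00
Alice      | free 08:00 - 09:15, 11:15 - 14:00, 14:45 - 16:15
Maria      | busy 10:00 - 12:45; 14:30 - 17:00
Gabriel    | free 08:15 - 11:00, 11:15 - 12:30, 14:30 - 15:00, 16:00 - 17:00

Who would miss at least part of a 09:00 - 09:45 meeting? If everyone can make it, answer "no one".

Alice, Jonas, Priya

Jonas free: 10:45-15:00.
Priya free: 08:45-09:15, 14:00-16:45 (invert busy blocks within the working day).
Alice free: 08:00-09:15, 11:15-14:00, 14:45-16:15.
Maria free: 08:00-10:00, 12:45-14:30 (invert busy blocks within the working day).
Gabriel free: 08:15-11:00, 11:15-12:30, 14:30-15:00, 16:00-17:00.
Jonas: not fully free for 09:00-09:45. Priya: not fully free for 09:00-09:45. Alice: not fully free for 09:00-09:45. Maria: free for 09:00-09:45. Gabriel: free for 09:00-09:45.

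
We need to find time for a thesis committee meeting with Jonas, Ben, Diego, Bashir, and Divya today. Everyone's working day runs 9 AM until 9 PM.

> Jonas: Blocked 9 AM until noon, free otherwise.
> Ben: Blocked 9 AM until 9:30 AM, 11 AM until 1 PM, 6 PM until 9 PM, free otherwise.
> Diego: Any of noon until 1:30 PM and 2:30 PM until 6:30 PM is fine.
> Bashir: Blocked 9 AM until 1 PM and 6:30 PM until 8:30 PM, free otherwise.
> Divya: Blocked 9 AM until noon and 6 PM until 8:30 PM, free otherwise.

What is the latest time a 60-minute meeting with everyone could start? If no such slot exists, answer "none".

17:00

Jonas free: 12:00-21:00 (invert busy blocks within the working day).
Ben free: 09:30-11:00, 13:00-18:00 (invert busy blocks within the working day).
Diego free: 12:00-13:30, 14:30-18:30.
Bashir free: 13:00-18:30, 20:30-21:00 (invert busy blocks within the working day).
Divya free: 12:00-18:00, 20:30-21:00 (invert busy blocks within the working day).
Jonas ∩ Ben: 13:00-18:00.
Jonas ∩ Ben ∩ Diego: 13:00-13:30, 14:30-18:00.
Jonas ∩ Ben ∩ Diego ∩ Bashir: 13:00-13:30, 14:30-18:00.
Jonas ∩ Ben ∩ Diego ∩ Bashir ∩ Divya: 13:00-13:30, 14:30-18:00.
The last common window of at least 60 minutes is 14:30-18:00; a 60-minute meeting can start as late as 17:00 and still end by 18:00.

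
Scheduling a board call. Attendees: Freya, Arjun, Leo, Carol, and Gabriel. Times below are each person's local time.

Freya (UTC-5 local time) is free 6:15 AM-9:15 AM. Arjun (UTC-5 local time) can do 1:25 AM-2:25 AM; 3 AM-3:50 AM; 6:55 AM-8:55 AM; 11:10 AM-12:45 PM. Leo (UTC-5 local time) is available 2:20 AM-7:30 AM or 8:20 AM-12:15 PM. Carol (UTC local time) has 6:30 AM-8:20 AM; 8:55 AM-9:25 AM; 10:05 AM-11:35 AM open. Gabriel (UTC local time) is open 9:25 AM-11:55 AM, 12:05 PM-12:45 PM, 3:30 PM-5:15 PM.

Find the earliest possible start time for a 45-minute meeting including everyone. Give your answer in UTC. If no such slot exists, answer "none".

none

Freya in UTC: 11:15-14:15 (add 5h to convert from UTC-5).
Arjun in UTC: 06:25-07:25, 08:00-08:50, 11:55-13:55, 16:10-17:45 (add 5h to convert from UTC-5).
Leo in UTC: 07:20-12:30, 13:20-17:15 (add 5h to convert from UTC-5).
Carol in UTC: 06:30-08:20, 08:55-09:25, 10:05-11:35.
Gabriel in UTC: 09:25-11:55, 12:05-12:45, 15:30-17:15.
Freya ∩ Arjun: 11:55-13:55.
Freya ∩ Arjun ∩ Leo: 11:55-12:30, 13:20-13:55.
Freya ∩ Arjun ∩ Leo ∩ Carol: ∅.
Freya ∩ Arjun ∩ Leo ∩ Carol ∩ Gabriel: ∅.
There is no time when everyone is free.
No common window is at least 45 minutes long.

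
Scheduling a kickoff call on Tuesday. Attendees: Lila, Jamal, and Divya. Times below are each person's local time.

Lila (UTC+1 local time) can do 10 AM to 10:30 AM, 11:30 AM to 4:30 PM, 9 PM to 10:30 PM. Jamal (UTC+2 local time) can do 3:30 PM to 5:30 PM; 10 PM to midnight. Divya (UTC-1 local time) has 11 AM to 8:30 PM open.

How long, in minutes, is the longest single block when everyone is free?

120

Lila in UTC: 09:00-09:30, 10:30-15:30, 20:00-21:30 (subtract 1h to convert from UTC+1).
Jamal in UTC: 13:30-15:30, 20:00-22:00 (subtract 2h to convert from UTC+2).
Divya in UTC: 12:00-21:30 (add 1h to convert from UTC-1).
Lila ∩ Jamal: 13:30-15:30, 20:00-21:30.
Lila ∩ Jamal ∩ Divya: 13:30-15:30, 20:00-21:30.
So the common availability across everyone is 13:30-15:30, 20:00-21:30.
The longest is 13:30-15:30 at 120 minutes.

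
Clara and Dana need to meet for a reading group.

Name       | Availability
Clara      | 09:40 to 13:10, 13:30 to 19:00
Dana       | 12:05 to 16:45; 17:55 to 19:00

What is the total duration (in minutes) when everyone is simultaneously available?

Clara ∩ Dana: 12:05-13:10, 13:30-16:45, 17:55-19:00.
Summing the common windows: 65 + 195 + 65 = 325 minutes.

325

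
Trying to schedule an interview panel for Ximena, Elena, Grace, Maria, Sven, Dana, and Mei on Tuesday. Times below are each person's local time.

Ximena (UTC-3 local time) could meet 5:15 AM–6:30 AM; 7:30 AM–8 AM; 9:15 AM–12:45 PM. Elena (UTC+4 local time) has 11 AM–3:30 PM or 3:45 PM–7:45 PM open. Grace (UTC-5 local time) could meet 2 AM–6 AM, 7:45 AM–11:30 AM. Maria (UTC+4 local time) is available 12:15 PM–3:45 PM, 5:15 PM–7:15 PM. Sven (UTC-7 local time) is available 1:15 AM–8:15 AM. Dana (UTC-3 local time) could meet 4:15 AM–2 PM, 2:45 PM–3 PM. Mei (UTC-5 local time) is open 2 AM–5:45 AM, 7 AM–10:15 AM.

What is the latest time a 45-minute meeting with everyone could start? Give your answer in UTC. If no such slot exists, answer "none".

Ximena in UTC: 08:15-09:30, 10:30-11:00, 12:15-15:45 (add 3h to convert from UTC-3).
Elena in UTC: 07:00-11:30, 11:45-15:45 (subtract 4h to convert from UTC+4).
Grace in UTC: 07:00-11:00, 12:45-16:30 (add 5h to convert from UTC-5).
Maria in UTC: 08:15-11:45, 13:15-15:15 (subtract 4h to convert from UTC+4).
Sven in UTC: 08:15-15:15 (add 7h to convert from UTC-7).
Dana in UTC: 07:15-17:00, 17:45-18:00 (add 3h to convert from UTC-3).
Mei in UTC: 07:00-10:45, 12:00-15:15 (add 5h to convert from UTC-5).
Ximena ∩ Elena: 08:15-09:30, 10:30-11:00, 12:15-15:45.
Ximena ∩ Elena ∩ Grace: 08:15-09:30, 10:30-11:00, 12:45-15:45.
Ximena ∩ Elena ∩ Grace ∩ Maria: 08:15-09:30, 10:30-11:00, 13:15-15:15.
Ximena ∩ Elena ∩ Grace ∩ Maria ∩ Sven: 08:15-09:30, 10:30-11:00, 13:15-15:15.
Ximena ∩ Elena ∩ Grace ∩ Maria ∩ Sven ∩ Dana: 08:15-09:30, 10:30-11:00, 13:15-15:15.
Ximena ∩ Elena ∩ Grace ∩ Maria ∩ Sven ∩ Dana ∩ Mei: 08:15-09:30, 10:30-10:45, 13:15-15:15.
The last common window of at least 45 minutes is 13:15-15:15; a 45-minute meeting can start as late as 14:30 and still end by 15:15.

14:30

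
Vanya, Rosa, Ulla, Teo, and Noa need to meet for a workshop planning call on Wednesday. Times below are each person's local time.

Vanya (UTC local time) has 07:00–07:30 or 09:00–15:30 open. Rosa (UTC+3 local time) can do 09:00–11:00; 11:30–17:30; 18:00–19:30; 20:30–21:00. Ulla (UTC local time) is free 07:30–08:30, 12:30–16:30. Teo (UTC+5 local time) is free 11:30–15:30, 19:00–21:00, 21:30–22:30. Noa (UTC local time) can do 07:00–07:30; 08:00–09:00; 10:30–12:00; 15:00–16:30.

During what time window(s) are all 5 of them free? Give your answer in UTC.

15:00-15:30

Vanya in UTC: 07:00-07:30, 09:00-15:30.
Rosa in UTC: 06:00-08:00, 08:30-14:30, 15:00-16:30, 17:30-18:00 (subtract 3h to convert from UTC+3).
Ulla in UTC: 07:30-08:30, 12:30-16:30.
Teo in UTC: 06:30-10:30, 14:00-16:00, 16:30-17:30 (subtract 5h to convert from UTC+5).
Noa in UTC: 07:00-07:30, 08:00-09:00, 10:30-12:00, 15:00-16:30.
Vanya ∩ Rosa: 07:00-07:30, 09:00-14:30, 15:00-15:30.
Vanya ∩ Rosa ∩ Ulla: 12:30-14:30, 15:00-15:30.
Vanya ∩ Rosa ∩ Ulla ∩ Teo: 14:00-14:30, 15:00-15:30.
Vanya ∩ Rosa ∩ Ulla ∩ Teo ∩ Noa: 15:00-15:30.
So the common availability across everyone is 15:00-15:30.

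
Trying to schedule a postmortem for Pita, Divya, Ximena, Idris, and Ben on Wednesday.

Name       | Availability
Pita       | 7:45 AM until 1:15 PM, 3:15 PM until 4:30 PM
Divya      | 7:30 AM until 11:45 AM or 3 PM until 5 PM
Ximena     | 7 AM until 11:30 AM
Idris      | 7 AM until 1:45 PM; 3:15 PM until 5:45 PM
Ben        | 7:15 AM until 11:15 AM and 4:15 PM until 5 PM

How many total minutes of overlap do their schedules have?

Pita ∩ Divya: 07:45-11:45, 15:15-16:30.
Pita ∩ Divya ∩ Ximena: 07:45-11:30.
Pita ∩ Divya ∩ Ximena ∩ Idris: 07:45-11:30.
Pita ∩ Divya ∩ Ximena ∩ Idris ∩ Ben: 07:45-11:15.
That's a single block of 210 minutes.

210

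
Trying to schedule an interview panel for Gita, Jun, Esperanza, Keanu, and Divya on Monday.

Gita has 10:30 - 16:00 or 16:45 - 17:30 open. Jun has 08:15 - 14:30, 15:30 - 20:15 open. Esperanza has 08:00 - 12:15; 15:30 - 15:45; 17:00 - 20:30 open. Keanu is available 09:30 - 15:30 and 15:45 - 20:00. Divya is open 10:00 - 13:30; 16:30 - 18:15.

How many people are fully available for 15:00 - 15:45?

Gita can make the full 15:00-15:45 slot — that's 1.

1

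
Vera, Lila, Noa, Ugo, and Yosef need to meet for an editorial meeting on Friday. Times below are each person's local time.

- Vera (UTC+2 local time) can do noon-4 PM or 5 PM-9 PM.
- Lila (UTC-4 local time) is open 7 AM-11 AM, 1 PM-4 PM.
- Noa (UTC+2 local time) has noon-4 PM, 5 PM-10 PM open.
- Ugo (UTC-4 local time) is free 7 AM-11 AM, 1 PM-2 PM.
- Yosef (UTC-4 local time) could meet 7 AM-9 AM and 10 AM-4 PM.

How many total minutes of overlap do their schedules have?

180

Vera in UTC: 10:00-14:00, 15:00-19:00 (subtract 2h to convert from UTC+2).
Lila in UTC: 11:00-15:00, 17:00-20:00 (add 4h to convert from UTC-4).
Noa in UTC: 10:00-14:00, 15:00-20:00 (subtract 2h to convert from UTC+2).
Ugo in UTC: 11:00-15:00, 17:00-18:00 (add 4h to convert from UTC-4).
Yosef in UTC: 11:00-13:00, 14:00-20:00 (add 4h to convert from UTC-4).
Vera ∩ Lila: 11:00-14:00, 17:00-19:00.
Vera ∩ Lila ∩ Noa: 11:00-14:00, 17:00-19:00.
Vera ∩ Lila ∩ Noa ∩ Ugo: 11:00-14:00, 17:00-18:00.
Vera ∩ Lila ∩ Noa ∩ Ugo ∩ Yosef: 11:00-13:00, 17:00-18:00.
Summing the common windows: 120 + 60 = 180 minutes.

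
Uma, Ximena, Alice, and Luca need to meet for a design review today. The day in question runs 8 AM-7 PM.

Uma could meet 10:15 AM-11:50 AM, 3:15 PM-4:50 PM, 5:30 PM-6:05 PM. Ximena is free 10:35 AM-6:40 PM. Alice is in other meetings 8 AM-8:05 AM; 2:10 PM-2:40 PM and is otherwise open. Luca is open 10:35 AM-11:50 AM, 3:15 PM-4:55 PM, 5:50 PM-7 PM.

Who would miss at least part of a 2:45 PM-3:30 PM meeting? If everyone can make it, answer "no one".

Luca, Uma

Uma free: 10:15-11:50, 15:15-16:50, 17:30-18:05.
Ximena free: 10:35-18:40.
Alice free: 08:05-14:10, 14:40-19:00 (invert busy blocks within the working day).
Luca free: 10:35-11:50, 15:15-16:55, 17:50-19:00.
Uma: not fully free for 14:45-15:30. Ximena: free for 14:45-15:30. Alice: free for 14:45-15:30. Luca: not fully free for 14:45-15:30.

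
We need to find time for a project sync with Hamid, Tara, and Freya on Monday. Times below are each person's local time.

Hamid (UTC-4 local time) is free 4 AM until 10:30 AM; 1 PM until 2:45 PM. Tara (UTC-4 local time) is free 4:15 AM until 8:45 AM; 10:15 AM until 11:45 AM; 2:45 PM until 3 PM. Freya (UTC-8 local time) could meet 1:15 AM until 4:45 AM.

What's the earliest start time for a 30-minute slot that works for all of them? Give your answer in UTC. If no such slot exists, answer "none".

09:15

Hamid in UTC: 08:00-14:30, 17:00-18:45 (add 4h to convert from UTC-4).
Tara in UTC: 08:15-12:45, 14:15-15:45, 18:45-19:00 (add 4h to convert from UTC-4).
Freya in UTC: 09:15-12:45 (add 8h to convert from UTC-8).
Hamid ∩ Tara: 08:15-12:45, 14:15-14:30.
Hamid ∩ Tara ∩ Freya: 09:15-12:45.
The first common window of at least 30 minutes is 09:15-12:45, so the earliest start is 09:15.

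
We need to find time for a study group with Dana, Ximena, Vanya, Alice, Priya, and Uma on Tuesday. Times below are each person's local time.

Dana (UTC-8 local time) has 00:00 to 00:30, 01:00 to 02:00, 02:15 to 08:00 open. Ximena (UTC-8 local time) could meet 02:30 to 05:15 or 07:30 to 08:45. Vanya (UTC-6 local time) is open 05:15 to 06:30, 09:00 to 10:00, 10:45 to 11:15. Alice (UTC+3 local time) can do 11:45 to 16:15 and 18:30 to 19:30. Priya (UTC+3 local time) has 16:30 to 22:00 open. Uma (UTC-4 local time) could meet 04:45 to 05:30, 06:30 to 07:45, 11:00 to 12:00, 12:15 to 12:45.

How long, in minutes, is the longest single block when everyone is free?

Dana in UTC: 08:00-08:30, 09:00-10:00, 10:15-16:00 (add 8h to convert from UTC-8).
Ximena in UTC: 10:30-13:15, 15:30-16:45 (add 8h to convert from UTC-8).
Vanya in UTC: 11:15-12:30, 15:00-16:00, 16:45-17:15 (add 6h to convert from UTC-6).
Alice in UTC: 08:45-13:15, 15:30-16:30 (subtract 3h to convert from UTC+3).
Priya in UTC: 13:30-19:00 (subtract 3h to convert from UTC+3).
Uma in UTC: 08:45-09:30, 10:30-11:45, 15:00-16:00, 16:15-16:45 (add 4h to convert from UTC-4).
Dana ∩ Ximena: 10:30-13:15, 15:30-16:00.
Dana ∩ Ximena ∩ Vanya: 11:15-12:30, 15:30-16:00.
Dana ∩ Ximena ∩ Vanya ∩ Alice: 11:15-12:30, 15:30-16:00.
Dana ∩ Ximena ∩ Vanya ∩ Alice ∩ Priya: 15:30-16:00.
Dana ∩ Ximena ∩ Vanya ∩ Alice ∩ Priya ∩ Uma: 15:30-16:00.
The longest is 15:30-16:00 at 30 minutes.

30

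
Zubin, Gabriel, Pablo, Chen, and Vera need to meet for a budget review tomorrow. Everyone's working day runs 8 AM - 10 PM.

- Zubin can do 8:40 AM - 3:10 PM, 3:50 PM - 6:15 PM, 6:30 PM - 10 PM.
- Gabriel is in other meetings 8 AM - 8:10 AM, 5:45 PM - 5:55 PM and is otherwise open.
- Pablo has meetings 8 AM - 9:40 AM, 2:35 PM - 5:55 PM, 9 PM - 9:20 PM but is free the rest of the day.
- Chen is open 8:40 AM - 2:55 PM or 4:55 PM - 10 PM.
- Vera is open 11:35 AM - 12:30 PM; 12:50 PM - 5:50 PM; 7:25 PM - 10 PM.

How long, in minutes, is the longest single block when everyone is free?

105

Zubin free: 08:40-15:10, 15:50-18:15, 18:30-22:00.
Gabriel free: 08:10-17:45, 17:55-22:00 (invert busy blocks within the working day).
Pablo free: 09:40-14:35, 17:55-21:00, 21:20-22:00 (invert busy blocks within the working day).
Chen free: 08:40-14:55, 16:55-22:00.
Vera free: 11:35-12:30, 12:50-17:50, 19:25-22:00.
Zubin ∩ Gabriel: 08:40-15:10, 15:50-17:45, 17:55-18:15, 18:30-22:00.
Zubin ∩ Gabriel ∩ Pablo: 09:40-14:35, 17:55-18:15, 18:30-21:00, 21:20-22:00.
Zubin ∩ Gabriel ∩ Pablo ∩ Chen: 09:40-14:35, 17:55-18:15, 18:30-21:00, 21:20-22:00.
Zubin ∩ Gabriel ∩ Pablo ∩ Chen ∩ Vera: 11:35-12:30, 12:50-14:35, 19:25-21:00, 21:20-22:00.
The longest is 12:50-14:35 at 105 minutes.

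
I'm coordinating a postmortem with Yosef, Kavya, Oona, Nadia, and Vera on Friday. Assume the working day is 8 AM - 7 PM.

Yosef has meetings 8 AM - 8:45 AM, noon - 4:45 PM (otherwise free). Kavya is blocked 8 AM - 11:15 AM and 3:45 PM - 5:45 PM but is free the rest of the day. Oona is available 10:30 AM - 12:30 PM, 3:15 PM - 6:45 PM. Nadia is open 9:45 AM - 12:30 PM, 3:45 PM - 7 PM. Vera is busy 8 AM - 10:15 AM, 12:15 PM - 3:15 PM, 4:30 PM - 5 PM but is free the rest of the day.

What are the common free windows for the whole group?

11:15-12:00, 17:45-18:45

Yosef free: 08:45-12:00, 16:45-19:00 (invert busy blocks within the working day).
Kavya free: 11:15-15:45, 17:45-19:00 (invert busy blocks within the working day).
Oona free: 10:30-12:30, 15:15-18:45.
Nadia free: 09:45-12:30, 15:45-19:00.
Vera free: 10:15-12:15, 15:15-16:30, 17:00-19:00 (invert busy blocks within the working day).
Yosef ∩ Kavya: 11:15-12:00, 17:45-19:00.
Yosef ∩ Kavya ∩ Oona: 11:15-12:00, 17:45-18:45.
Yosef ∩ Kavya ∩ Oona ∩ Nadia: 11:15-12:00, 17:45-18:45.
Yosef ∩ Kavya ∩ Oona ∩ Nadia ∩ Vera: 11:15-12:00, 17:45-18:45.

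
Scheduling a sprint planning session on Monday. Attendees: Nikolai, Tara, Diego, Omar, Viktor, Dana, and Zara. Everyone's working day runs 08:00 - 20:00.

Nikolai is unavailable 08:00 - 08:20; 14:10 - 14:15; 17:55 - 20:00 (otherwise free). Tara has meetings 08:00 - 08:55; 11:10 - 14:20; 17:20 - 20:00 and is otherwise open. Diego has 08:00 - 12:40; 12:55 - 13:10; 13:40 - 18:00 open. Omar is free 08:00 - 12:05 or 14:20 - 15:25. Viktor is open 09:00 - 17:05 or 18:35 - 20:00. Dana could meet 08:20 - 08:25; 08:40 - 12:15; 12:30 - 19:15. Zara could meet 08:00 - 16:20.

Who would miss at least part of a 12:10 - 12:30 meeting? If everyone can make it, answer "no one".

Dana, Omar, Tara

Nikolai free: 08:20-14:10, 14:15-17:55 (invert busy blocks within the working day).
Tara free: 08:55-11:10, 14:20-17:20 (invert busy blocks within the working day).
Diego free: 08:00-12:40, 12:55-13:10, 13:40-18:00.
Omar free: 08:00-12:05, 14:20-15:25.
Viktor free: 09:00-17:05, 18:35-20:00.
Dana free: 08:20-08:25, 08:40-12:15, 12:30-19:15.
Zara free: 08:00-16:20.
Nikolai: free for 12:10-12:30. Tara: not fully free for 12:10-12:30. Diego: free for 12:10-12:30. Omar: not fully free for 12:10-12:30. Viktor: free for 12:10-12:30. Dana: not fully free for 12:10-12:30. Zara: free for 12:10-12:30.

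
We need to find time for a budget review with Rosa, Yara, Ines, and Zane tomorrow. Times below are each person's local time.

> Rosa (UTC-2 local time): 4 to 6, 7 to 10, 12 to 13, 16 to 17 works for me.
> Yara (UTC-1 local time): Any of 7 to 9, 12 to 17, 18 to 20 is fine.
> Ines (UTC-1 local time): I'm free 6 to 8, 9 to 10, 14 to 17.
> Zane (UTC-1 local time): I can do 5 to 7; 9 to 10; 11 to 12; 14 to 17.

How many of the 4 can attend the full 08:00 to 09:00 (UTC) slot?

Rosa in UTC: 06:00-08:00, 09:00-12:00, 14:00-15:00, 18:00-19:00 (add 2h to convert from UTC-2).
Yara in UTC: 08:00-10:00, 13:00-18:00, 19:00-21:00 (add 1h to convert from UTC-1).
Ines in UTC: 07:00-09:00, 10:00-11:00, 15:00-18:00 (add 1h to convert from UTC-1).
Zane in UTC: 06:00-08:00, 10:00-11:00, 12:00-13:00, 15:00-18:00 (add 1h to convert from UTC-1).
Yara and Ines can make the full 08:00-09:00 slot — that's 2.

2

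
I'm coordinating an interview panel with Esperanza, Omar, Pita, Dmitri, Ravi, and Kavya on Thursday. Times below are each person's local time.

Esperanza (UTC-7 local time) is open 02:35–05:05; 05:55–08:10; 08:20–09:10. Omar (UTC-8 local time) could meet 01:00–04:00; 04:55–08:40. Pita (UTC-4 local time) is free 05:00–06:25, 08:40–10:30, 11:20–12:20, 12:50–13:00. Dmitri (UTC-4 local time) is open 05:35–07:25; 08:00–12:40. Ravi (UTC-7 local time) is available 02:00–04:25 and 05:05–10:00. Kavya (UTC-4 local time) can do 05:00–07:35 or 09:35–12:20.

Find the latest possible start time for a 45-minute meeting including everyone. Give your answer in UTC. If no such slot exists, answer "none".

Esperanza in UTC: 09:35-12:05, 12:55-15:10, 15:20-16:10 (add 7h to convert from UTC-7).
Omar in UTC: 09:00-12:00, 12:55-16:40 (add 8h to convert from UTC-8).
Pita in UTC: 09:00-10:25, 12:40-14:30, 15:20-16:20, 16:50-17:00 (add 4h to convert from UTC-4).
Dmitri in UTC: 09:35-11:25, 12:00-16:40 (add 4h to convert from UTC-4).
Ravi in UTC: 09:00-11:25, 12:05-17:00 (add 7h to convert from UTC-7).
Kavya in UTC: 09:00-11:35, 13:35-16:20 (add 4h to convert from UTC-4).
Esperanza ∩ Omar: 09:35-12:00, 12:55-15:10, 15:20-16:10.
Esperanza ∩ Omar ∩ Pita: 09:35-10:25, 12:55-14:30, 15:20-16:10.
Esperanza ∩ Omar ∩ Pita ∩ Dmitri: 09:35-10:25, 12:55-14:30, 15:20-16:10.
Esperanza ∩ Omar ∩ Pita ∩ Dmitri ∩ Ravi: 09:35-10:25, 12:55-14:30, 15:20-16:10.
Esperanza ∩ Omar ∩ Pita ∩ Dmitri ∩ Ravi ∩ Kavya: 09:35-10:25, 13:35-14:30, 15:20-16:10.
The last common window of at least 45 minutes is 15:20-16:10; a 45-minute meeting can start as late as 15:25 and still end by 16:10.

15:25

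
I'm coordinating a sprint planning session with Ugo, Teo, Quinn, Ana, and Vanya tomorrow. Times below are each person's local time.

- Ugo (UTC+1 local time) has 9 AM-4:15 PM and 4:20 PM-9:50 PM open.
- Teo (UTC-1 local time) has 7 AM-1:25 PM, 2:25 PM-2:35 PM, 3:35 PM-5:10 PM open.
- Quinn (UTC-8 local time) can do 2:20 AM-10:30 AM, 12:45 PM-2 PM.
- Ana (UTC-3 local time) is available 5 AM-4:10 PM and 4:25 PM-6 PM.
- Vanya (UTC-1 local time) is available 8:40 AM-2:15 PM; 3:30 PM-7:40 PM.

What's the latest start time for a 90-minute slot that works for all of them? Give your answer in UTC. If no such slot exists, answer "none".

16:40

Ugo in UTC: 08:00-15:15, 15:20-20:50 (subtract 1h to convert from UTC+1).
Teo in UTC: 08:00-14:25, 15:25-15:35, 16:35-18:10 (add 1h to convert from UTC-1).
Quinn in UTC: 10:20-18:30, 20:45-22:00 (add 8h to convert from UTC-8).
Ana in UTC: 08:00-19:10, 19:25-21:00 (add 3h to convert from UTC-3).
Vanya in UTC: 09:40-15:15, 16:30-20:40 (add 1h to convert from UTC-1).
Ugo ∩ Teo: 08:00-14:25, 15:25-15:35, 16:35-18:10.
Ugo ∩ Teo ∩ Quinn: 10:20-14:25, 15:25-15:35, 16:35-18:10.
Ugo ∩ Teo ∩ Quinn ∩ Ana: 10:20-14:25, 15:25-15:35, 16:35-18:10.
Ugo ∩ Teo ∩ Quinn ∩ Ana ∩ Vanya: 10:20-14:25, 16:35-18:10.
The last common window of at least 90 minutes is 16:35-18:10; a 90-minute meeting can start as late as 16:40 and still end by 18:10.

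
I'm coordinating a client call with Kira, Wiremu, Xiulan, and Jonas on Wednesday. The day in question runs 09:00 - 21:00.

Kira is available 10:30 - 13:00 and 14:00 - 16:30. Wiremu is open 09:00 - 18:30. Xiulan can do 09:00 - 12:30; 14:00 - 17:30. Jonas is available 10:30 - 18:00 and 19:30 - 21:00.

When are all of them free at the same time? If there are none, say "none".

10:30-12:30, 14:00-16:30

Kira ∩ Wiremu: 10:30-13:00, 14:00-16:30.
Kira ∩ Wiremu ∩ Xiulan: 10:30-12:30, 14:00-16:30.
Kira ∩ Wiremu ∩ Xiulan ∩ Jonas: 10:30-12:30, 14:00-16:30.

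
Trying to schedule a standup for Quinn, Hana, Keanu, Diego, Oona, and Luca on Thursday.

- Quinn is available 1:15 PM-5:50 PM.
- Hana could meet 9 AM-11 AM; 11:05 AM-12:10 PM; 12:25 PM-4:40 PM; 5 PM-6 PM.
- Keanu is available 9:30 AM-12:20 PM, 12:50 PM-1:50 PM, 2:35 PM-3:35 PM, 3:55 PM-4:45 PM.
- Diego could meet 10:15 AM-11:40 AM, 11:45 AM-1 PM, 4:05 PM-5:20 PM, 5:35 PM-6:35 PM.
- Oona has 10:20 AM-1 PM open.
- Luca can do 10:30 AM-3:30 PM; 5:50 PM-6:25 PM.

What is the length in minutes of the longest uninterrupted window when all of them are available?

Quinn ∩ Hana: 13:15-16:40, 17:00-17:50.
Quinn ∩ Hana ∩ Keanu: 13:15-13:50, 14:35-15:35, 15:55-16:40.
Quinn ∩ Hana ∩ Keanu ∩ Diego: 16:05-16:40.
Quinn ∩ Hana ∩ Keanu ∩ Diego ∩ Oona: ∅.
Quinn ∩ Hana ∩ Keanu ∩ Diego ∩ Oona ∩ Luca: ∅.
There is no time when everyone is free.
No common window exists, so the longest block is 0 minutes.

0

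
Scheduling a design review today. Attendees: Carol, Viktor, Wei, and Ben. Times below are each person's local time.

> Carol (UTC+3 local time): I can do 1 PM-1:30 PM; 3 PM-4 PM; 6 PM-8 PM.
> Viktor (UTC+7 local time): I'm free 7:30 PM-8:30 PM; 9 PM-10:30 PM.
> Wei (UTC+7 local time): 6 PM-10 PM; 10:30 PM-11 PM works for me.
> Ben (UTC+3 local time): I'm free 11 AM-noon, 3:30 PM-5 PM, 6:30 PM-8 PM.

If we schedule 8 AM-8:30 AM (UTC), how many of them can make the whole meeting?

1

Carol in UTC: 10:00-10:30, 12:00-13:00, 15:00-17:00 (subtract 3h to convert from UTC+3).
Viktor in UTC: 12:30-13:30, 14:00-15:30 (subtract 7h to convert from UTC+7).
Wei in UTC: 11:00-15:00, 15:30-16:00 (subtract 7h to convert from UTC+7).
Ben in UTC: 08:00-09:00, 12:30-14:00, 15:30-17:00 (subtract 3h to convert from UTC+3).
Ben can make the full 08:00-08:30 slot — that's 1.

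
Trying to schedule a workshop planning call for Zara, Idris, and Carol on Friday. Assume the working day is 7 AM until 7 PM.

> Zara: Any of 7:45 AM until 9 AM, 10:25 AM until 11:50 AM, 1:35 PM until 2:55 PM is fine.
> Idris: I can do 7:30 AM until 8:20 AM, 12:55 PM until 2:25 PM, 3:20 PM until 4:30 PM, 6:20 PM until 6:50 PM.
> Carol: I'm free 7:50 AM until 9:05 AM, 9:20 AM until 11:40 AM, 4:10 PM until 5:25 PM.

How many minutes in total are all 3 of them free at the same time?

30

Zara ∩ Idris: 07:45-08:20, 13:35-14:25.
Zara ∩ Idris ∩ Carol: 07:50-08:20.
That's a single block of 30 minutes.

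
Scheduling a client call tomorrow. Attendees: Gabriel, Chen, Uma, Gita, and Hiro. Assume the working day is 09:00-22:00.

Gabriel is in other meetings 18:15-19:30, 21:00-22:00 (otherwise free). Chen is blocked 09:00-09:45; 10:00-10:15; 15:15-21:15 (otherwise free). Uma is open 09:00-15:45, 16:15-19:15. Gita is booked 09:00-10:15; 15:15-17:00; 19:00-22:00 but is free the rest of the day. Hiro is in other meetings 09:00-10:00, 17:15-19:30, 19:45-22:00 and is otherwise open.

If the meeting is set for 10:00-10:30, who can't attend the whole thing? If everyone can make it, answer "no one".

Gabriel free: 09:00-18:15, 19:30-21:00 (invert busy blocks within the working day).
Chen free: 09:45-10:00, 10:15-15:15, 21:15-22:00 (invert busy blocks within the working day).
Uma free: 09:00-15:45, 16:15-19:15.
Gita free: 10:15-15:15, 17:00-19:00 (invert busy blocks within the working day).
Hiro free: 10:00-17:15, 19:30-19:45 (invert busy blocks within the working day).
Gabriel: free for 10:00-10:30. Chen: not fully free for 10:00-10:30. Uma: free for 10:00-10:30. Gita: not fully free for 10:00-10:30. Hiro: free for 10:00-10:30.

Chen, Gita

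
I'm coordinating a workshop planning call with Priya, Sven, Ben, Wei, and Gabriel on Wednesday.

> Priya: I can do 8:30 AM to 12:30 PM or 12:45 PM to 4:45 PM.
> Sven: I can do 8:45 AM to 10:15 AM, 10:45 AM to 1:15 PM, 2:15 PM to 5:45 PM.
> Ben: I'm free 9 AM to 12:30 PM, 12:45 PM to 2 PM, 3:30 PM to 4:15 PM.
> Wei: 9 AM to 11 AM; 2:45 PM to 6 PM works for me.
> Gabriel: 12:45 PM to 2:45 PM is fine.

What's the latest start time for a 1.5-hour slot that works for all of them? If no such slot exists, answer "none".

none

Priya ∩ Sven: 08:45-10:15, 10:45-12:30, 12:45-13:15, 14:15-16:45.
Priya ∩ Sven ∩ Ben: 09:00-10:15, 10:45-12:30, 12:45-13:15, 15:30-16:15.
Priya ∩ Sven ∩ Ben ∩ Wei: 09:00-10:15, 10:45-11:00, 15:30-16:15.
Priya ∩ Sven ∩ Ben ∩ Wei ∩ Gabriel: ∅.
There is no time when everyone is free.
No common window is at least 90 minutes long.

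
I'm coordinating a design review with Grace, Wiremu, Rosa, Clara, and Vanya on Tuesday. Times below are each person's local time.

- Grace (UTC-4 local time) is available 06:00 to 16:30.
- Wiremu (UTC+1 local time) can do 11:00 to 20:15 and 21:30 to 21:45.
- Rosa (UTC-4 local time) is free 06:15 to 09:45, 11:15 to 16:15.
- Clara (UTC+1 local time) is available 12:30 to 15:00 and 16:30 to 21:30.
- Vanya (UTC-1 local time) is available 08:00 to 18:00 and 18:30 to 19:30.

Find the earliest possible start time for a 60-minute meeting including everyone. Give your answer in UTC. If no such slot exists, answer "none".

11:30

Grace in UTC: 10:00-20:30 (add 4h to convert from UTC-4).
Wiremu in UTC: 10:00-19:15, 20:30-20:45 (subtract 1h to convert from UTC+1).
Rosa in UTC: 10:15-13:45, 15:15-20:15 (add 4h to convert from UTC-4).
Clara in UTC: 11:30-14:00, 15:30-20:30 (subtract 1h to convert from UTC+1).
Vanya in UTC: 09:00-19:00, 19:30-20:30 (add 1h to convert from UTC-1).
Grace ∩ Wiremu: 10:00-19:15.
Grace ∩ Wiremu ∩ Rosa: 10:15-13:45, 15:15-19:15.
Grace ∩ Wiremu ∩ Rosa ∩ Clara: 11:30-13:45, 15:30-19:15.
Grace ∩ Wiremu ∩ Rosa ∩ Clara ∩ Vanya: 11:30-13:45, 15:30-19:00.
Those are the intersection windows.
The first common window of at least 60 minutes is 11:30-13:45, so the earliest start is 11:30.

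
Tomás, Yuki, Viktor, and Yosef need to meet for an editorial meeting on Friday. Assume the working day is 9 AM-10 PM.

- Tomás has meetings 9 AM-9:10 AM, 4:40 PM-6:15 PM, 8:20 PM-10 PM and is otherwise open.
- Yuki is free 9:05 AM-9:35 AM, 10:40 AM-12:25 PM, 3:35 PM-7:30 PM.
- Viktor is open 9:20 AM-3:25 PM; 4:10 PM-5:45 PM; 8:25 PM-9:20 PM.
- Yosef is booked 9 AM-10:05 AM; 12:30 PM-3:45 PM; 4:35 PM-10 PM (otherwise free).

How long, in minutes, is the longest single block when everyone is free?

Tomás free: 09:10-16:40, 18:15-20:20 (invert busy blocks within the working day).
Yuki free: 09:05-09:35, 10:40-12:25, 15:35-19:30.
Viktor free: 09:20-15:25, 16:10-17:45, 20:25-21:20.
Yosef free: 10:05-12:30, 15:45-16:35 (invert busy blocks within the working day).
Tomás ∩ Yuki: 09:10-09:35, 10:40-12:25, 15:35-16:40, 18:15-19:30.
Tomás ∩ Yuki ∩ Viktor: 09:20-09:35, 10:40-12:25, 16:10-16:40.
Tomás ∩ Yuki ∩ Viktor ∩ Yosef: 10:40-12:25, 16:10-16:35.
The longest is 10:40-12:25 at 105 minutes.

105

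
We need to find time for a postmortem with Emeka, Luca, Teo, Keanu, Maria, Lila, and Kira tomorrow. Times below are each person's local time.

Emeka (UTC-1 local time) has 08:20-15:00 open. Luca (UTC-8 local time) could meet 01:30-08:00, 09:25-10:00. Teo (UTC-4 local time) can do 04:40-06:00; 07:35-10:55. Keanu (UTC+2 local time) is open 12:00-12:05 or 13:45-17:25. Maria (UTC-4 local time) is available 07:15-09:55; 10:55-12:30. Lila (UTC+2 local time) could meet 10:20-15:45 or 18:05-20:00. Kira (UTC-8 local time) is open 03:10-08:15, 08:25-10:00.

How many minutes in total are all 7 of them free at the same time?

Emeka in UTC: 09:20-16:00 (add 1h to convert from UTC-1).
Luca in UTC: 09:30-16:00, 17:25-18:00 (add 8h to convert from UTC-8).
Teo in UTC: 08:40-10:00, 11:35-14:55 (add 4h to convert from UTC-4).
Keanu in UTC: 10:00-10:05, 11:45-15:25 (subtract 2h to convert from UTC+2).
Maria in UTC: 11:15-13:55, 14:55-16:30 (add 4h to convert from UTC-4).
Lila in UTC: 08:20-13:45, 16:05-18:00 (subtract 2h to convert from UTC+2).
Kira in UTC: 11:10-16:15, 16:25-18:00 (add 8h to convert from UTC-8).
Emeka ∩ Luca: 09:30-16:00.
Emeka ∩ Luca ∩ Teo: 09:30-10:00, 11:35-14:55.
Emeka ∩ Luca ∩ Teo ∩ Keanu: 11:45-14:55.
Emeka ∩ Luca ∩ Teo ∩ Keanu ∩ Maria: 11:45-13:55.
Emeka ∩ Luca ∩ Teo ∩ Keanu ∩ Maria ∩ Lila: 11:45-13:45.
Emeka ∩ Luca ∩ Teo ∩ Keanu ∩ Maria ∩ Lila ∩ Kira: 11:45-13:45.
That's a single block of 120 minutes.

120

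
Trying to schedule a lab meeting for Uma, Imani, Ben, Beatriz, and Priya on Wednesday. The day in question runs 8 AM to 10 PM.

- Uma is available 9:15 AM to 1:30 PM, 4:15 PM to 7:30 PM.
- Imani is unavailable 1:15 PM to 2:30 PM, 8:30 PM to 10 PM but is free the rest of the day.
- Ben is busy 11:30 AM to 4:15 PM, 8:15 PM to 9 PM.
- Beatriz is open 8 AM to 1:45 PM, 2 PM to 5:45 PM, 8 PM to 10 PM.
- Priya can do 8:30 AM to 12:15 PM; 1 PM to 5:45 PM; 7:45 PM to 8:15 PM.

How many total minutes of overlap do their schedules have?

Uma free: 09:15-13:30, 16:15-19:30.
Imani free: 08:00-13:15, 14:30-20:30 (invert busy blocks within the working day).
Ben free: 08:00-11:30, 16:15-20:15, 21:00-22:00 (invert busy blocks within the working day).
Beatriz free: 08:00-13:45, 14:00-17:45, 20:00-22:00.
Priya free: 08:30-12:15, 13:00-17:45, 19:45-20:15.
Uma ∩ Imani: 09:15-13:15, 16:15-19:30.
Uma ∩ Imani ∩ Ben: 09:15-11:30, 16:15-19:30.
Uma ∩ Imani ∩ Ben ∩ Beatriz: 09:15-11:30, 16:15-17:45.
Uma ∩ Imani ∩ Ben ∩ Beatriz ∩ Priya: 09:15-11:30, 16:15-17:45.
Summing the common windows: 135 + 90 = 225 minutes.

225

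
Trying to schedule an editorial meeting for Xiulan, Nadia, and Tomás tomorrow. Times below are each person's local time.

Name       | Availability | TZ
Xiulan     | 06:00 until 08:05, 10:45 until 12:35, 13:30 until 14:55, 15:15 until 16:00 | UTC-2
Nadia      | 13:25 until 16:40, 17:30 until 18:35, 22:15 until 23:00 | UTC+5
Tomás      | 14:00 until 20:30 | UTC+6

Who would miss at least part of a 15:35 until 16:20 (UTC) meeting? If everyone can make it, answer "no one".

Xiulan in UTC: 08:00-10:05, 12:45-14:35, 15:30-16:55, 17:15-18:00 (add 2h to convert from UTC-2).
Nadia in UTC: 08:25-11:40, 12:30-13:35, 17:15-18:00 (subtract 5h to convert from UTC+5).
Tomás in UTC: 08:00-14:30 (subtract 6h to convert from UTC+6).
Xiulan: free for 15:35-16:20. Nadia: not fully free for 15:35-16:20. Tomás: not fully free for 15:35-16:20.

Nadia, Tomás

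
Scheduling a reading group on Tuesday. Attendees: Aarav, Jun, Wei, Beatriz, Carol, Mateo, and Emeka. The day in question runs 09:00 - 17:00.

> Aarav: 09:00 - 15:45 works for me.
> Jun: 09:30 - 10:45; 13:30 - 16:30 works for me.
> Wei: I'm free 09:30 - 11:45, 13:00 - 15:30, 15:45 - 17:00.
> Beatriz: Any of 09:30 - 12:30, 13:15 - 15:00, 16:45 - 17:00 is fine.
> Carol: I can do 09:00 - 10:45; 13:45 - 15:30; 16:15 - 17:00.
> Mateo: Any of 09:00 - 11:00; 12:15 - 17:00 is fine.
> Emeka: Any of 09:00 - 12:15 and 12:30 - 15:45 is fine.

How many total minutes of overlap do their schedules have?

150

Aarav ∩ Jun: 09:30-10:45, 13:30-15:45.
Aarav ∩ Jun ∩ Wei: 09:30-10:45, 13:30-15:30.
Aarav ∩ Jun ∩ Wei ∩ Beatriz: 09:30-10:45, 13:30-15:00.
Aarav ∩ Jun ∩ Wei ∩ Beatriz ∩ Carol: 09:30-10:45, 13:45-15:00.
Aarav ∩ Jun ∩ Wei ∩ Beatriz ∩ Carol ∩ Mateo: 09:30-10:45, 13:45-15:00.
Aarav ∩ Jun ∩ Wei ∩ Beatriz ∩ Carol ∩ Mateo ∩ Emeka: 09:30-10:45, 13:45-15:00.
Summing the common windows: 75 + 75 = 150 minutes.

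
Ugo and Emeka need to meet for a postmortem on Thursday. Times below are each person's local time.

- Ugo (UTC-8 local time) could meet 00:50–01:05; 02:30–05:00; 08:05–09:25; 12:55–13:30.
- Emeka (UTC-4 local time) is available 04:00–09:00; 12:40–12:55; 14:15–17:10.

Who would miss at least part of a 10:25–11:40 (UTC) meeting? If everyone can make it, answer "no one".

Ugo in UTC: 08:50-09:05, 10:30-13:00, 16:05-17:25, 20:55-21:30 (add 8h to convert from UTC-8).
Emeka in UTC: 08:00-13:00, 16:40-16:55, 18:15-21:10 (add 4h to convert from UTC-4).
Ugo: not fully free for 10:25-11:40. Emeka: free for 10:25-11:40.

Ugo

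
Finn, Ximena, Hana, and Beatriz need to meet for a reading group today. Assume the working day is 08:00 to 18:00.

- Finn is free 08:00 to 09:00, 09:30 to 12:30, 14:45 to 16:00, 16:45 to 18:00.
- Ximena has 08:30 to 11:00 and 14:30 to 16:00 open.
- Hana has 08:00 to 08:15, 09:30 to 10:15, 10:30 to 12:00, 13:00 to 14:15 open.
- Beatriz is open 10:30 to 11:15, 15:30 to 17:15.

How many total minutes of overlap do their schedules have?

Finn ∩ Ximena: 08:30-09:00, 09:30-11:00, 14:45-16:00.
Finn ∩ Ximena ∩ Hana: 09:30-10:15, 10:30-11:00.
Finn ∩ Ximena ∩ Hana ∩ Beatriz: 10:30-11:00.
That's a single block of 30 minutes.

30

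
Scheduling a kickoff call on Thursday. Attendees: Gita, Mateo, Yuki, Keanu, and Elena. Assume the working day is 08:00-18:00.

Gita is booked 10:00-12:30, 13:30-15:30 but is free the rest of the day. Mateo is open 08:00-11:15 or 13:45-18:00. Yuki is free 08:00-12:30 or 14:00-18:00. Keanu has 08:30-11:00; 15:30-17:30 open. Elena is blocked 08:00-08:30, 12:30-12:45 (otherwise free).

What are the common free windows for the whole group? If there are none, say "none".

Gita free: 08:00-10:00, 12:30-13:30, 15:30-18:00 (invert busy blocks within the working day).
Mateo free: 08:00-11:15, 13:45-18:00.
Yuki free: 08:00-12:30, 14:00-18:00.
Keanu free: 08:30-11:00, 15:30-17:30.
Elena free: 08:30-12:30, 12:45-18:00 (invert busy blocks within the working day).
Gita ∩ Mateo: 08:00-10:00, 15:30-18:00.
Gita ∩ Mateo ∩ Yuki: 08:00-10:00, 15:30-18:00.
Gita ∩ Mateo ∩ Yuki ∩ Keanu: 08:30-10:00, 15:30-17:30.
Gita ∩ Mateo ∩ Yuki ∩ Keanu ∩ Elena: 08:30-10:00, 15:30-17:30.

08:30-10:00, 15:30-17:30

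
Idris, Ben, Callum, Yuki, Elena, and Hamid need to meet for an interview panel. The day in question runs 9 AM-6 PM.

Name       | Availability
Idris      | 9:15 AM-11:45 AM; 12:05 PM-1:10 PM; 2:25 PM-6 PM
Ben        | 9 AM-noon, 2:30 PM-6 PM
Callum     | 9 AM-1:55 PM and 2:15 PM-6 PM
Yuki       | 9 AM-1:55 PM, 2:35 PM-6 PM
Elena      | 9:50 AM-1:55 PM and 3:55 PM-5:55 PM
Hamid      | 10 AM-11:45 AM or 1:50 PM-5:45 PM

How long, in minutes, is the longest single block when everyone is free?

110

Idris ∩ Ben: 09:15-11:45, 14:30-18:00.
Idris ∩ Ben ∩ Callum: 09:15-11:45, 14:30-18:00.
Idris ∩ Ben ∩ Callum ∩ Yuki: 09:15-11:45, 14:35-18:00.
Idris ∩ Ben ∩ Callum ∩ Yuki ∩ Elena: 09:50-11:45, 15:55-17:55.
Idris ∩ Ben ∩ Callum ∩ Yuki ∩ Elena ∩ Hamid: 10:00-11:45, 15:55-17:45.
Those are the intersection windows.
The longest is 15:55-17:45 at 110 minutes.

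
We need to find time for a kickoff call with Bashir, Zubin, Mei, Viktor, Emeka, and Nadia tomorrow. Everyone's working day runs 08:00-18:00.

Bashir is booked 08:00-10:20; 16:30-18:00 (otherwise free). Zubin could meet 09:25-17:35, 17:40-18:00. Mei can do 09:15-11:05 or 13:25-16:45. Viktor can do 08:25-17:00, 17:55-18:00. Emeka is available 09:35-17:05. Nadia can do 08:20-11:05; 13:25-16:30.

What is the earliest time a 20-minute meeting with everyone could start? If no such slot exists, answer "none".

Bashir free: 10:20-16:30 (invert busy blocks within the working day).
Zubin free: 09:25-17:35, 17:40-18:00.
Mei free: 09:15-11:05, 13:25-16:45.
Viktor free: 08:25-17:00, 17:55-18:00.
Emeka free: 09:35-17:05.
Nadia free: 08:20-11:05, 13:25-16:30.
Bashir ∩ Zubin: 10:20-16:30.
Bashir ∩ Zubin ∩ Mei: 10:20-11:05, 13:25-16:30.
Bashir ∩ Zubin ∩ Mei ∩ Viktor: 10:20-11:05, 13:25-16:30.
Bashir ∩ Zubin ∩ Mei ∩ Viktor ∩ Emeka: 10:20-11:05, 13:25-16:30.
Bashir ∩ Zubin ∩ Mei ∩ Viktor ∩ Emeka ∩ Nadia: 10:20-11:05, 13:25-16:30.
The first common window of at least 20 minutes is 10:20-11:05, so the earliest start is 10:20.

10:20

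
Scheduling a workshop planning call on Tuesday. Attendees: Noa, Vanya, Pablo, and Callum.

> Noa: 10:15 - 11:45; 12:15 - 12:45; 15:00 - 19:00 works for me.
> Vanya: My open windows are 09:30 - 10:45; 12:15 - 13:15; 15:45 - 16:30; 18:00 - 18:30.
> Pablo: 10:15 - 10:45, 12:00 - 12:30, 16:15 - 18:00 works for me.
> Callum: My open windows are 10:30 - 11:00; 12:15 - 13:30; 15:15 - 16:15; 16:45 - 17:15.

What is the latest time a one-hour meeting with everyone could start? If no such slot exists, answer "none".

none

Noa ∩ Vanya: 10:15-10:45, 12:15-12:45, 15:45-16:30, 18:00-18:30.
Noa ∩ Vanya ∩ Pablo: 10:15-10:45, 12:15-12:30, 16:15-16:30.
Noa ∩ Vanya ∩ Pablo ∩ Callum: 10:30-10:45, 12:15-12:30.
No common window is at least 60 minutes long.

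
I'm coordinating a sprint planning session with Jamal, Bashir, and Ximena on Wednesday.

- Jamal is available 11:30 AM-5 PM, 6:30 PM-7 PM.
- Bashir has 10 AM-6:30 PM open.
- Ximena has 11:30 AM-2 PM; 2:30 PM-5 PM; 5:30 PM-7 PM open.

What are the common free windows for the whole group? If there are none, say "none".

Jamal ∩ Bashir: 11:30-17:00.
Jamal ∩ Bashir ∩ Ximena: 11:30-14:00, 14:30-17:00.
Those are the intersection windows.

11:30-14:00, 14:30-17:00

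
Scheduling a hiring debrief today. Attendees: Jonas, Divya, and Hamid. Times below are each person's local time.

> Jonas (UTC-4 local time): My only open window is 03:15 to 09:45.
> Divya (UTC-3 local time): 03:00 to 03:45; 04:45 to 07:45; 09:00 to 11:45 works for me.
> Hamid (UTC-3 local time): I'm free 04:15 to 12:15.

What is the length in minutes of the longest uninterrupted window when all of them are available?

Jonas in UTC: 07:15-13:45 (add 4h to convert from UTC-4).
Divya in UTC: 06:00-06:45, 07:45-10:45, 12:00-14:45 (add 3h to convert from UTC-3).
Hamid in UTC: 07:15-15:15 (add 3h to convert from UTC-3).
Jonas ∩ Divya: 07:45-10:45, 12:00-13:45.
Jonas ∩ Divya ∩ Hamid: 07:45-10:45, 12:00-13:45.
The longest is 07:45-10:45 at 180 minutes.

180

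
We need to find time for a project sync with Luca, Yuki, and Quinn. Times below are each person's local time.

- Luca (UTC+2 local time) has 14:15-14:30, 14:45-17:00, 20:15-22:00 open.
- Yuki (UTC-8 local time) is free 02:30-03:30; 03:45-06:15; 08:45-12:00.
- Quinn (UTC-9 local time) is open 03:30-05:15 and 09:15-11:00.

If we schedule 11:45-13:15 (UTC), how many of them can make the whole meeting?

Luca in UTC: 12:15-12:30, 12:45-15:00, 18:15-20:00 (subtract 2h to convert from UTC+2).
Yuki in UTC: 10:30-11:30, 11:45-14:15, 16:45-20:00 (add 8h to convert from UTC-8).
Quinn in UTC: 12:30-14:15, 18:15-20:00 (add 9h to convert from UTC-9).
Yuki can make the full 11:45-13:15 slot — that's 1.

1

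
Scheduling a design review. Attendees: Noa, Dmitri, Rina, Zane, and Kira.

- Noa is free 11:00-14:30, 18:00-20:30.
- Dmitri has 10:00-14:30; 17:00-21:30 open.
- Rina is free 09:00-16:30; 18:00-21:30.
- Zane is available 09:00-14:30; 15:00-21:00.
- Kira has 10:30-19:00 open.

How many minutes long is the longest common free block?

210

Noa ∩ Dmitri: 11:00-14:30, 18:00-20:30.
Noa ∩ Dmitri ∩ Rina: 11:00-14:30, 18:00-20:30.
Noa ∩ Dmitri ∩ Rina ∩ Zane: 11:00-14:30, 18:00-20:30.
Noa ∩ Dmitri ∩ Rina ∩ Zane ∩ Kira: 11:00-14:30, 18:00-19:00.
The longest is 11:00-14:30 at 210 minutes.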